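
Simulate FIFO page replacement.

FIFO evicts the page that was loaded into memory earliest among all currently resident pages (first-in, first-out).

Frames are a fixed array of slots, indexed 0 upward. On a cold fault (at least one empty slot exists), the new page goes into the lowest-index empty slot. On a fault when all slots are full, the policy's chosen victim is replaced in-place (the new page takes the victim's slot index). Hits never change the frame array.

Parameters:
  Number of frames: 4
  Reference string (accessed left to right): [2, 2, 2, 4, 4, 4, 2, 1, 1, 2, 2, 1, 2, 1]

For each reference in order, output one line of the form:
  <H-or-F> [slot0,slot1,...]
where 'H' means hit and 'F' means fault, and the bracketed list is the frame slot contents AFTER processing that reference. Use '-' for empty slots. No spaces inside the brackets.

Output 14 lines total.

F [2,-,-,-]
H [2,-,-,-]
H [2,-,-,-]
F [2,4,-,-]
H [2,4,-,-]
H [2,4,-,-]
H [2,4,-,-]
F [2,4,1,-]
H [2,4,1,-]
H [2,4,1,-]
H [2,4,1,-]
H [2,4,1,-]
H [2,4,1,-]
H [2,4,1,-]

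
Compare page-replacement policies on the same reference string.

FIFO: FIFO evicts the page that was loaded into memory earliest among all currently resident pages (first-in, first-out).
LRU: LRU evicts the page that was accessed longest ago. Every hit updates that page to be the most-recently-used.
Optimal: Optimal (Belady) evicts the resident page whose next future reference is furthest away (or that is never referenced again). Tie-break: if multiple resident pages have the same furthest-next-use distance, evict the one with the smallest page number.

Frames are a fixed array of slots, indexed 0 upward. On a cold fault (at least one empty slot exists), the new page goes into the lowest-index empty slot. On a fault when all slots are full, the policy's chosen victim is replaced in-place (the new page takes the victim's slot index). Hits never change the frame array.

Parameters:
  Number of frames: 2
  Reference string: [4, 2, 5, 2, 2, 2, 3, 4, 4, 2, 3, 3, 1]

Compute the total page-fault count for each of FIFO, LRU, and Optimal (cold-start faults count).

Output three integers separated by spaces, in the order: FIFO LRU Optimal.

Answer: 8 8 7

Derivation:
--- FIFO ---
  step 0: ref 4 -> FAULT, frames=[4,-] (faults so far: 1)
  step 1: ref 2 -> FAULT, frames=[4,2] (faults so far: 2)
  step 2: ref 5 -> FAULT, evict 4, frames=[5,2] (faults so far: 3)
  step 3: ref 2 -> HIT, frames=[5,2] (faults so far: 3)
  step 4: ref 2 -> HIT, frames=[5,2] (faults so far: 3)
  step 5: ref 2 -> HIT, frames=[5,2] (faults so far: 3)
  step 6: ref 3 -> FAULT, evict 2, frames=[5,3] (faults so far: 4)
  step 7: ref 4 -> FAULT, evict 5, frames=[4,3] (faults so far: 5)
  step 8: ref 4 -> HIT, frames=[4,3] (faults so far: 5)
  step 9: ref 2 -> FAULT, evict 3, frames=[4,2] (faults so far: 6)
  step 10: ref 3 -> FAULT, evict 4, frames=[3,2] (faults so far: 7)
  step 11: ref 3 -> HIT, frames=[3,2] (faults so far: 7)
  step 12: ref 1 -> FAULT, evict 2, frames=[3,1] (faults so far: 8)
  FIFO total faults: 8
--- LRU ---
  step 0: ref 4 -> FAULT, frames=[4,-] (faults so far: 1)
  step 1: ref 2 -> FAULT, frames=[4,2] (faults so far: 2)
  step 2: ref 5 -> FAULT, evict 4, frames=[5,2] (faults so far: 3)
  step 3: ref 2 -> HIT, frames=[5,2] (faults so far: 3)
  step 4: ref 2 -> HIT, frames=[5,2] (faults so far: 3)
  step 5: ref 2 -> HIT, frames=[5,2] (faults so far: 3)
  step 6: ref 3 -> FAULT, evict 5, frames=[3,2] (faults so far: 4)
  step 7: ref 4 -> FAULT, evict 2, frames=[3,4] (faults so far: 5)
  step 8: ref 4 -> HIT, frames=[3,4] (faults so far: 5)
  step 9: ref 2 -> FAULT, evict 3, frames=[2,4] (faults so far: 6)
  step 10: ref 3 -> FAULT, evict 4, frames=[2,3] (faults so far: 7)
  step 11: ref 3 -> HIT, frames=[2,3] (faults so far: 7)
  step 12: ref 1 -> FAULT, evict 2, frames=[1,3] (faults so far: 8)
  LRU total faults: 8
--- Optimal ---
  step 0: ref 4 -> FAULT, frames=[4,-] (faults so far: 1)
  step 1: ref 2 -> FAULT, frames=[4,2] (faults so far: 2)
  step 2: ref 5 -> FAULT, evict 4, frames=[5,2] (faults so far: 3)
  step 3: ref 2 -> HIT, frames=[5,2] (faults so far: 3)
  step 4: ref 2 -> HIT, frames=[5,2] (faults so far: 3)
  step 5: ref 2 -> HIT, frames=[5,2] (faults so far: 3)
  step 6: ref 3 -> FAULT, evict 5, frames=[3,2] (faults so far: 4)
  step 7: ref 4 -> FAULT, evict 3, frames=[4,2] (faults so far: 5)
  step 8: ref 4 -> HIT, frames=[4,2] (faults so far: 5)
  step 9: ref 2 -> HIT, frames=[4,2] (faults so far: 5)
  step 10: ref 3 -> FAULT, evict 2, frames=[4,3] (faults so far: 6)
  step 11: ref 3 -> HIT, frames=[4,3] (faults so far: 6)
  step 12: ref 1 -> FAULT, evict 3, frames=[4,1] (faults so far: 7)
  Optimal total faults: 7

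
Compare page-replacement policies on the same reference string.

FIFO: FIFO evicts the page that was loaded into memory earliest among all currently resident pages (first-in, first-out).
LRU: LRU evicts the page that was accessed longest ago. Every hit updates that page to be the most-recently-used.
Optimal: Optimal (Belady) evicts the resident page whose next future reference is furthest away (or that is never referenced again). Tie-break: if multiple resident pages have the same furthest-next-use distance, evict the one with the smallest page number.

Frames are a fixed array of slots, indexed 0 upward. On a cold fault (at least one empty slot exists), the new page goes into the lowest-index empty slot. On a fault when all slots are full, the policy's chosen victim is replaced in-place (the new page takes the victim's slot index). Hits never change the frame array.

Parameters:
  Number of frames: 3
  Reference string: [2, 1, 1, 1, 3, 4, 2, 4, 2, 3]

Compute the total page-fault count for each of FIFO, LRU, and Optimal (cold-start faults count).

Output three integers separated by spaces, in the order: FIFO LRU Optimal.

--- FIFO ---
  step 0: ref 2 -> FAULT, frames=[2,-,-] (faults so far: 1)
  step 1: ref 1 -> FAULT, frames=[2,1,-] (faults so far: 2)
  step 2: ref 1 -> HIT, frames=[2,1,-] (faults so far: 2)
  step 3: ref 1 -> HIT, frames=[2,1,-] (faults so far: 2)
  step 4: ref 3 -> FAULT, frames=[2,1,3] (faults so far: 3)
  step 5: ref 4 -> FAULT, evict 2, frames=[4,1,3] (faults so far: 4)
  step 6: ref 2 -> FAULT, evict 1, frames=[4,2,3] (faults so far: 5)
  step 7: ref 4 -> HIT, frames=[4,2,3] (faults so far: 5)
  step 8: ref 2 -> HIT, frames=[4,2,3] (faults so far: 5)
  step 9: ref 3 -> HIT, frames=[4,2,3] (faults so far: 5)
  FIFO total faults: 5
--- LRU ---
  step 0: ref 2 -> FAULT, frames=[2,-,-] (faults so far: 1)
  step 1: ref 1 -> FAULT, frames=[2,1,-] (faults so far: 2)
  step 2: ref 1 -> HIT, frames=[2,1,-] (faults so far: 2)
  step 3: ref 1 -> HIT, frames=[2,1,-] (faults so far: 2)
  step 4: ref 3 -> FAULT, frames=[2,1,3] (faults so far: 3)
  step 5: ref 4 -> FAULT, evict 2, frames=[4,1,3] (faults so far: 4)
  step 6: ref 2 -> FAULT, evict 1, frames=[4,2,3] (faults so far: 5)
  step 7: ref 4 -> HIT, frames=[4,2,3] (faults so far: 5)
  step 8: ref 2 -> HIT, frames=[4,2,3] (faults so far: 5)
  step 9: ref 3 -> HIT, frames=[4,2,3] (faults so far: 5)
  LRU total faults: 5
--- Optimal ---
  step 0: ref 2 -> FAULT, frames=[2,-,-] (faults so far: 1)
  step 1: ref 1 -> FAULT, frames=[2,1,-] (faults so far: 2)
  step 2: ref 1 -> HIT, frames=[2,1,-] (faults so far: 2)
  step 3: ref 1 -> HIT, frames=[2,1,-] (faults so far: 2)
  step 4: ref 3 -> FAULT, frames=[2,1,3] (faults so far: 3)
  step 5: ref 4 -> FAULT, evict 1, frames=[2,4,3] (faults so far: 4)
  step 6: ref 2 -> HIT, frames=[2,4,3] (faults so far: 4)
  step 7: ref 4 -> HIT, frames=[2,4,3] (faults so far: 4)
  step 8: ref 2 -> HIT, frames=[2,4,3] (faults so far: 4)
  step 9: ref 3 -> HIT, frames=[2,4,3] (faults so far: 4)
  Optimal total faults: 4

Answer: 5 5 4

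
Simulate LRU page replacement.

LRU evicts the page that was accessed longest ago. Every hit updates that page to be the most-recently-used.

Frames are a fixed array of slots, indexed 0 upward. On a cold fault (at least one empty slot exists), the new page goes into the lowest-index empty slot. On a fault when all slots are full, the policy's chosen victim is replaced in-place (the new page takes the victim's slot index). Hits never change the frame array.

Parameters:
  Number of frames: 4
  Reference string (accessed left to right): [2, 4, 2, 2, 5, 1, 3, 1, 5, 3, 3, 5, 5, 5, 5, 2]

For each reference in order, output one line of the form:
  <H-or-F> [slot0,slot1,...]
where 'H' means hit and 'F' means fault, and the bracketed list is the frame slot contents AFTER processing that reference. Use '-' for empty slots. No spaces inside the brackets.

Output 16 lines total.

F [2,-,-,-]
F [2,4,-,-]
H [2,4,-,-]
H [2,4,-,-]
F [2,4,5,-]
F [2,4,5,1]
F [2,3,5,1]
H [2,3,5,1]
H [2,3,5,1]
H [2,3,5,1]
H [2,3,5,1]
H [2,3,5,1]
H [2,3,5,1]
H [2,3,5,1]
H [2,3,5,1]
H [2,3,5,1]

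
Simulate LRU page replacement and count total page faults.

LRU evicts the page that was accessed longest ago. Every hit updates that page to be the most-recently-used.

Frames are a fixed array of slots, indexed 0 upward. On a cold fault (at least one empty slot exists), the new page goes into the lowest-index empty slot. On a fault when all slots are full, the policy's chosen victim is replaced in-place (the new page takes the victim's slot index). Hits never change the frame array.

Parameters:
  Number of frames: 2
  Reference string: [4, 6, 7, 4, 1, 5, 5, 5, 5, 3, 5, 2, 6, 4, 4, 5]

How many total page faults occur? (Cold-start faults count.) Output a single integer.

Answer: 11

Derivation:
Step 0: ref 4 → FAULT, frames=[4,-]
Step 1: ref 6 → FAULT, frames=[4,6]
Step 2: ref 7 → FAULT (evict 4), frames=[7,6]
Step 3: ref 4 → FAULT (evict 6), frames=[7,4]
Step 4: ref 1 → FAULT (evict 7), frames=[1,4]
Step 5: ref 5 → FAULT (evict 4), frames=[1,5]
Step 6: ref 5 → HIT, frames=[1,5]
Step 7: ref 5 → HIT, frames=[1,5]
Step 8: ref 5 → HIT, frames=[1,5]
Step 9: ref 3 → FAULT (evict 1), frames=[3,5]
Step 10: ref 5 → HIT, frames=[3,5]
Step 11: ref 2 → FAULT (evict 3), frames=[2,5]
Step 12: ref 6 → FAULT (evict 5), frames=[2,6]
Step 13: ref 4 → FAULT (evict 2), frames=[4,6]
Step 14: ref 4 → HIT, frames=[4,6]
Step 15: ref 5 → FAULT (evict 6), frames=[4,5]
Total faults: 11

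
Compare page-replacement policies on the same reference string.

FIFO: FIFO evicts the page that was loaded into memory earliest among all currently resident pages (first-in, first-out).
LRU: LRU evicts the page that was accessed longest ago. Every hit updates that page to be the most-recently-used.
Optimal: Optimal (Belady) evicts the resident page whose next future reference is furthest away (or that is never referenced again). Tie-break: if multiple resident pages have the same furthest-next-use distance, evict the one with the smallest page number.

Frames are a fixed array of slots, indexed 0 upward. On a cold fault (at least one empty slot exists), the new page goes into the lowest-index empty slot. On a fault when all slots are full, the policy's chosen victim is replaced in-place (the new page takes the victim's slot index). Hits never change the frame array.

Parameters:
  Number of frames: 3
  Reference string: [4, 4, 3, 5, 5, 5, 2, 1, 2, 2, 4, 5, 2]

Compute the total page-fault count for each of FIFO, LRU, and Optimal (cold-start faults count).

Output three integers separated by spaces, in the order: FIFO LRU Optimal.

--- FIFO ---
  step 0: ref 4 -> FAULT, frames=[4,-,-] (faults so far: 1)
  step 1: ref 4 -> HIT, frames=[4,-,-] (faults so far: 1)
  step 2: ref 3 -> FAULT, frames=[4,3,-] (faults so far: 2)
  step 3: ref 5 -> FAULT, frames=[4,3,5] (faults so far: 3)
  step 4: ref 5 -> HIT, frames=[4,3,5] (faults so far: 3)
  step 5: ref 5 -> HIT, frames=[4,3,5] (faults so far: 3)
  step 6: ref 2 -> FAULT, evict 4, frames=[2,3,5] (faults so far: 4)
  step 7: ref 1 -> FAULT, evict 3, frames=[2,1,5] (faults so far: 5)
  step 8: ref 2 -> HIT, frames=[2,1,5] (faults so far: 5)
  step 9: ref 2 -> HIT, frames=[2,1,5] (faults so far: 5)
  step 10: ref 4 -> FAULT, evict 5, frames=[2,1,4] (faults so far: 6)
  step 11: ref 5 -> FAULT, evict 2, frames=[5,1,4] (faults so far: 7)
  step 12: ref 2 -> FAULT, evict 1, frames=[5,2,4] (faults so far: 8)
  FIFO total faults: 8
--- LRU ---
  step 0: ref 4 -> FAULT, frames=[4,-,-] (faults so far: 1)
  step 1: ref 4 -> HIT, frames=[4,-,-] (faults so far: 1)
  step 2: ref 3 -> FAULT, frames=[4,3,-] (faults so far: 2)
  step 3: ref 5 -> FAULT, frames=[4,3,5] (faults so far: 3)
  step 4: ref 5 -> HIT, frames=[4,3,5] (faults so far: 3)
  step 5: ref 5 -> HIT, frames=[4,3,5] (faults so far: 3)
  step 6: ref 2 -> FAULT, evict 4, frames=[2,3,5] (faults so far: 4)
  step 7: ref 1 -> FAULT, evict 3, frames=[2,1,5] (faults so far: 5)
  step 8: ref 2 -> HIT, frames=[2,1,5] (faults so far: 5)
  step 9: ref 2 -> HIT, frames=[2,1,5] (faults so far: 5)
  step 10: ref 4 -> FAULT, evict 5, frames=[2,1,4] (faults so far: 6)
  step 11: ref 5 -> FAULT, evict 1, frames=[2,5,4] (faults so far: 7)
  step 12: ref 2 -> HIT, frames=[2,5,4] (faults so far: 7)
  LRU total faults: 7
--- Optimal ---
  step 0: ref 4 -> FAULT, frames=[4,-,-] (faults so far: 1)
  step 1: ref 4 -> HIT, frames=[4,-,-] (faults so far: 1)
  step 2: ref 3 -> FAULT, frames=[4,3,-] (faults so far: 2)
  step 3: ref 5 -> FAULT, frames=[4,3,5] (faults so far: 3)
  step 4: ref 5 -> HIT, frames=[4,3,5] (faults so far: 3)
  step 5: ref 5 -> HIT, frames=[4,3,5] (faults so far: 3)
  step 6: ref 2 -> FAULT, evict 3, frames=[4,2,5] (faults so far: 4)
  step 7: ref 1 -> FAULT, evict 5, frames=[4,2,1] (faults so far: 5)
  step 8: ref 2 -> HIT, frames=[4,2,1] (faults so far: 5)
  step 9: ref 2 -> HIT, frames=[4,2,1] (faults so far: 5)
  step 10: ref 4 -> HIT, frames=[4,2,1] (faults so far: 5)
  step 11: ref 5 -> FAULT, evict 1, frames=[4,2,5] (faults so far: 6)
  step 12: ref 2 -> HIT, frames=[4,2,5] (faults so far: 6)
  Optimal total faults: 6

Answer: 8 7 6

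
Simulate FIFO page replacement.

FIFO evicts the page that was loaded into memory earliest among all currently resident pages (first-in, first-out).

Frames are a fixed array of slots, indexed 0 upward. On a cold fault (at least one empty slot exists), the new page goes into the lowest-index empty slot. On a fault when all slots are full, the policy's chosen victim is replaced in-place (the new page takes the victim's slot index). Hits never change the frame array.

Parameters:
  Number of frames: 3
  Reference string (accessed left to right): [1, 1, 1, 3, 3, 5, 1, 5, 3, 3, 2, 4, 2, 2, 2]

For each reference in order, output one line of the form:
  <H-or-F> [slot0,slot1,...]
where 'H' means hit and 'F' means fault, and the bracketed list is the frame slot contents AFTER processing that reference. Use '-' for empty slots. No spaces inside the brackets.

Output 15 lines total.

F [1,-,-]
H [1,-,-]
H [1,-,-]
F [1,3,-]
H [1,3,-]
F [1,3,5]
H [1,3,5]
H [1,3,5]
H [1,3,5]
H [1,3,5]
F [2,3,5]
F [2,4,5]
H [2,4,5]
H [2,4,5]
H [2,4,5]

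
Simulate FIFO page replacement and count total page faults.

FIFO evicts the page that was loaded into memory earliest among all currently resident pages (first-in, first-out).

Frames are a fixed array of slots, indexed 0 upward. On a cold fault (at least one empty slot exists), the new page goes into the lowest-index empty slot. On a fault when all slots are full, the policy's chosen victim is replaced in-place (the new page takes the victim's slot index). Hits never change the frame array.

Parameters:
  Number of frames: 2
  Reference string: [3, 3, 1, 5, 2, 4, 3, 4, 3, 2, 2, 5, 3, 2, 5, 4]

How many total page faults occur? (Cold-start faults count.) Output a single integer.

Answer: 12

Derivation:
Step 0: ref 3 → FAULT, frames=[3,-]
Step 1: ref 3 → HIT, frames=[3,-]
Step 2: ref 1 → FAULT, frames=[3,1]
Step 3: ref 5 → FAULT (evict 3), frames=[5,1]
Step 4: ref 2 → FAULT (evict 1), frames=[5,2]
Step 5: ref 4 → FAULT (evict 5), frames=[4,2]
Step 6: ref 3 → FAULT (evict 2), frames=[4,3]
Step 7: ref 4 → HIT, frames=[4,3]
Step 8: ref 3 → HIT, frames=[4,3]
Step 9: ref 2 → FAULT (evict 4), frames=[2,3]
Step 10: ref 2 → HIT, frames=[2,3]
Step 11: ref 5 → FAULT (evict 3), frames=[2,5]
Step 12: ref 3 → FAULT (evict 2), frames=[3,5]
Step 13: ref 2 → FAULT (evict 5), frames=[3,2]
Step 14: ref 5 → FAULT (evict 3), frames=[5,2]
Step 15: ref 4 → FAULT (evict 2), frames=[5,4]
Total faults: 12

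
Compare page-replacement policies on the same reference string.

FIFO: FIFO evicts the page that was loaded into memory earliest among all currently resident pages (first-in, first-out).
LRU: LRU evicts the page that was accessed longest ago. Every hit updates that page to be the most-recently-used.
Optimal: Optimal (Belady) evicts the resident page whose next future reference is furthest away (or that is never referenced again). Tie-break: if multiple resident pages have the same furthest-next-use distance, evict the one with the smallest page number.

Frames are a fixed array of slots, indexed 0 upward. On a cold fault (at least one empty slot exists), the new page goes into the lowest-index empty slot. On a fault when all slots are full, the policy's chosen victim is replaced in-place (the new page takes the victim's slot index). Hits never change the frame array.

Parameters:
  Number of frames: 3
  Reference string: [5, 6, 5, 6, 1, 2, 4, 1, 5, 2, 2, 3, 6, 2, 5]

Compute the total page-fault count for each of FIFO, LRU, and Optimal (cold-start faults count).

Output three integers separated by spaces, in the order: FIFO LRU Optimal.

--- FIFO ---
  step 0: ref 5 -> FAULT, frames=[5,-,-] (faults so far: 1)
  step 1: ref 6 -> FAULT, frames=[5,6,-] (faults so far: 2)
  step 2: ref 5 -> HIT, frames=[5,6,-] (faults so far: 2)
  step 3: ref 6 -> HIT, frames=[5,6,-] (faults so far: 2)
  step 4: ref 1 -> FAULT, frames=[5,6,1] (faults so far: 3)
  step 5: ref 2 -> FAULT, evict 5, frames=[2,6,1] (faults so far: 4)
  step 6: ref 4 -> FAULT, evict 6, frames=[2,4,1] (faults so far: 5)
  step 7: ref 1 -> HIT, frames=[2,4,1] (faults so far: 5)
  step 8: ref 5 -> FAULT, evict 1, frames=[2,4,5] (faults so far: 6)
  step 9: ref 2 -> HIT, frames=[2,4,5] (faults so far: 6)
  step 10: ref 2 -> HIT, frames=[2,4,5] (faults so far: 6)
  step 11: ref 3 -> FAULT, evict 2, frames=[3,4,5] (faults so far: 7)
  step 12: ref 6 -> FAULT, evict 4, frames=[3,6,5] (faults so far: 8)
  step 13: ref 2 -> FAULT, evict 5, frames=[3,6,2] (faults so far: 9)
  step 14: ref 5 -> FAULT, evict 3, frames=[5,6,2] (faults so far: 10)
  FIFO total faults: 10
--- LRU ---
  step 0: ref 5 -> FAULT, frames=[5,-,-] (faults so far: 1)
  step 1: ref 6 -> FAULT, frames=[5,6,-] (faults so far: 2)
  step 2: ref 5 -> HIT, frames=[5,6,-] (faults so far: 2)
  step 3: ref 6 -> HIT, frames=[5,6,-] (faults so far: 2)
  step 4: ref 1 -> FAULT, frames=[5,6,1] (faults so far: 3)
  step 5: ref 2 -> FAULT, evict 5, frames=[2,6,1] (faults so far: 4)
  step 6: ref 4 -> FAULT, evict 6, frames=[2,4,1] (faults so far: 5)
  step 7: ref 1 -> HIT, frames=[2,4,1] (faults so far: 5)
  step 8: ref 5 -> FAULT, evict 2, frames=[5,4,1] (faults so far: 6)
  step 9: ref 2 -> FAULT, evict 4, frames=[5,2,1] (faults so far: 7)
  step 10: ref 2 -> HIT, frames=[5,2,1] (faults so far: 7)
  step 11: ref 3 -> FAULT, evict 1, frames=[5,2,3] (faults so far: 8)
  step 12: ref 6 -> FAULT, evict 5, frames=[6,2,3] (faults so far: 9)
  step 13: ref 2 -> HIT, frames=[6,2,3] (faults so far: 9)
  step 14: ref 5 -> FAULT, evict 3, frames=[6,2,5] (faults so far: 10)
  LRU total faults: 10
--- Optimal ---
  step 0: ref 5 -> FAULT, frames=[5,-,-] (faults so far: 1)
  step 1: ref 6 -> FAULT, frames=[5,6,-] (faults so far: 2)
  step 2: ref 5 -> HIT, frames=[5,6,-] (faults so far: 2)
  step 3: ref 6 -> HIT, frames=[5,6,-] (faults so far: 2)
  step 4: ref 1 -> FAULT, frames=[5,6,1] (faults so far: 3)
  step 5: ref 2 -> FAULT, evict 6, frames=[5,2,1] (faults so far: 4)
  step 6: ref 4 -> FAULT, evict 2, frames=[5,4,1] (faults so far: 5)
  step 7: ref 1 -> HIT, frames=[5,4,1] (faults so far: 5)
  step 8: ref 5 -> HIT, frames=[5,4,1] (faults so far: 5)
  step 9: ref 2 -> FAULT, evict 1, frames=[5,4,2] (faults so far: 6)
  step 10: ref 2 -> HIT, frames=[5,4,2] (faults so far: 6)
  step 11: ref 3 -> FAULT, evict 4, frames=[5,3,2] (faults so far: 7)
  step 12: ref 6 -> FAULT, evict 3, frames=[5,6,2] (faults so far: 8)
  step 13: ref 2 -> HIT, frames=[5,6,2] (faults so far: 8)
  step 14: ref 5 -> HIT, frames=[5,6,2] (faults so far: 8)
  Optimal total faults: 8

Answer: 10 10 8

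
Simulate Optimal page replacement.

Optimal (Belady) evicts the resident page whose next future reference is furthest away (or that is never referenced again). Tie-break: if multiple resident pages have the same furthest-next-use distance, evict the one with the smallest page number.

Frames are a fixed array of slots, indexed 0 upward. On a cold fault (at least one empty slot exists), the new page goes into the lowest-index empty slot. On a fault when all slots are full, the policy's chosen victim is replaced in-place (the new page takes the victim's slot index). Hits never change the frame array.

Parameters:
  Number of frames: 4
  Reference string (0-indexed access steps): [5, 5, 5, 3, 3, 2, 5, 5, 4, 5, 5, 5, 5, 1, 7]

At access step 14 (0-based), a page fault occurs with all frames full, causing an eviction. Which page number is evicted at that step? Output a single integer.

Step 0: ref 5 -> FAULT, frames=[5,-,-,-]
Step 1: ref 5 -> HIT, frames=[5,-,-,-]
Step 2: ref 5 -> HIT, frames=[5,-,-,-]
Step 3: ref 3 -> FAULT, frames=[5,3,-,-]
Step 4: ref 3 -> HIT, frames=[5,3,-,-]
Step 5: ref 2 -> FAULT, frames=[5,3,2,-]
Step 6: ref 5 -> HIT, frames=[5,3,2,-]
Step 7: ref 5 -> HIT, frames=[5,3,2,-]
Step 8: ref 4 -> FAULT, frames=[5,3,2,4]
Step 9: ref 5 -> HIT, frames=[5,3,2,4]
Step 10: ref 5 -> HIT, frames=[5,3,2,4]
Step 11: ref 5 -> HIT, frames=[5,3,2,4]
Step 12: ref 5 -> HIT, frames=[5,3,2,4]
Step 13: ref 1 -> FAULT, evict 2, frames=[5,3,1,4]
Step 14: ref 7 -> FAULT, evict 1, frames=[5,3,7,4]
At step 14: evicted page 1

Answer: 1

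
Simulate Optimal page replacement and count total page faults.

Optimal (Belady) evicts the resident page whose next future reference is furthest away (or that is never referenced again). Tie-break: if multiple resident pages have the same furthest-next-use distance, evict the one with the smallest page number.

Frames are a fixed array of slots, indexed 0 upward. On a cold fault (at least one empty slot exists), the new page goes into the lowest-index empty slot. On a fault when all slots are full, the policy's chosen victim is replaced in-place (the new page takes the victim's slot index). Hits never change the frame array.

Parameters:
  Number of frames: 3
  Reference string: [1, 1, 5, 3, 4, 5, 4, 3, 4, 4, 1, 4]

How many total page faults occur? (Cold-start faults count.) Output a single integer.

Step 0: ref 1 → FAULT, frames=[1,-,-]
Step 1: ref 1 → HIT, frames=[1,-,-]
Step 2: ref 5 → FAULT, frames=[1,5,-]
Step 3: ref 3 → FAULT, frames=[1,5,3]
Step 4: ref 4 → FAULT (evict 1), frames=[4,5,3]
Step 5: ref 5 → HIT, frames=[4,5,3]
Step 6: ref 4 → HIT, frames=[4,5,3]
Step 7: ref 3 → HIT, frames=[4,5,3]
Step 8: ref 4 → HIT, frames=[4,5,3]
Step 9: ref 4 → HIT, frames=[4,5,3]
Step 10: ref 1 → FAULT (evict 3), frames=[4,5,1]
Step 11: ref 4 → HIT, frames=[4,5,1]
Total faults: 5

Answer: 5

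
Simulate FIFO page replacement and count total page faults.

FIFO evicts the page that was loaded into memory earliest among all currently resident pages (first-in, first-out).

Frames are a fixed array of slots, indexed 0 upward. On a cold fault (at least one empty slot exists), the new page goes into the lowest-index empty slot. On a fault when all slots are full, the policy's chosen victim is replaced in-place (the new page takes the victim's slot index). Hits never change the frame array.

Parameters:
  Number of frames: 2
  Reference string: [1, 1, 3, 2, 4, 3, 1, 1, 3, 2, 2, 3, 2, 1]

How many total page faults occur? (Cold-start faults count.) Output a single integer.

Step 0: ref 1 → FAULT, frames=[1,-]
Step 1: ref 1 → HIT, frames=[1,-]
Step 2: ref 3 → FAULT, frames=[1,3]
Step 3: ref 2 → FAULT (evict 1), frames=[2,3]
Step 4: ref 4 → FAULT (evict 3), frames=[2,4]
Step 5: ref 3 → FAULT (evict 2), frames=[3,4]
Step 6: ref 1 → FAULT (evict 4), frames=[3,1]
Step 7: ref 1 → HIT, frames=[3,1]
Step 8: ref 3 → HIT, frames=[3,1]
Step 9: ref 2 → FAULT (evict 3), frames=[2,1]
Step 10: ref 2 → HIT, frames=[2,1]
Step 11: ref 3 → FAULT (evict 1), frames=[2,3]
Step 12: ref 2 → HIT, frames=[2,3]
Step 13: ref 1 → FAULT (evict 2), frames=[1,3]
Total faults: 9

Answer: 9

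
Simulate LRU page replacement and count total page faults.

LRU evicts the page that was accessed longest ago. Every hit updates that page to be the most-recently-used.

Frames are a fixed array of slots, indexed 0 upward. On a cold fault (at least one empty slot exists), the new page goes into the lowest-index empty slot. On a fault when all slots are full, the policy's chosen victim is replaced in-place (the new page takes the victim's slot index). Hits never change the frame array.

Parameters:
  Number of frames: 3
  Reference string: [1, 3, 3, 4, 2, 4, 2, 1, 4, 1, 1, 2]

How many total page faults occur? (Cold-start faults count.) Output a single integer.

Answer: 5

Derivation:
Step 0: ref 1 → FAULT, frames=[1,-,-]
Step 1: ref 3 → FAULT, frames=[1,3,-]
Step 2: ref 3 → HIT, frames=[1,3,-]
Step 3: ref 4 → FAULT, frames=[1,3,4]
Step 4: ref 2 → FAULT (evict 1), frames=[2,3,4]
Step 5: ref 4 → HIT, frames=[2,3,4]
Step 6: ref 2 → HIT, frames=[2,3,4]
Step 7: ref 1 → FAULT (evict 3), frames=[2,1,4]
Step 8: ref 4 → HIT, frames=[2,1,4]
Step 9: ref 1 → HIT, frames=[2,1,4]
Step 10: ref 1 → HIT, frames=[2,1,4]
Step 11: ref 2 → HIT, frames=[2,1,4]
Total faults: 5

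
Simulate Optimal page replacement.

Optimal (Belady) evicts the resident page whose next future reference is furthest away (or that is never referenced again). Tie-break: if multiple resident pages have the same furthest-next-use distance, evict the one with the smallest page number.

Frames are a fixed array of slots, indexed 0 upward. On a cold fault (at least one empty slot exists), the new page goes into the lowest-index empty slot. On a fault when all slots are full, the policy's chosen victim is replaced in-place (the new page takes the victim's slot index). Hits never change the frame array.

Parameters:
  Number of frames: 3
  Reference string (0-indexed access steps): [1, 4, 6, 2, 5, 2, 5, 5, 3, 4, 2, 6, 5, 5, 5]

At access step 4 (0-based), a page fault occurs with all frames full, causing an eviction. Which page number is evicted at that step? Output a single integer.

Answer: 6

Derivation:
Step 0: ref 1 -> FAULT, frames=[1,-,-]
Step 1: ref 4 -> FAULT, frames=[1,4,-]
Step 2: ref 6 -> FAULT, frames=[1,4,6]
Step 3: ref 2 -> FAULT, evict 1, frames=[2,4,6]
Step 4: ref 5 -> FAULT, evict 6, frames=[2,4,5]
At step 4: evicted page 6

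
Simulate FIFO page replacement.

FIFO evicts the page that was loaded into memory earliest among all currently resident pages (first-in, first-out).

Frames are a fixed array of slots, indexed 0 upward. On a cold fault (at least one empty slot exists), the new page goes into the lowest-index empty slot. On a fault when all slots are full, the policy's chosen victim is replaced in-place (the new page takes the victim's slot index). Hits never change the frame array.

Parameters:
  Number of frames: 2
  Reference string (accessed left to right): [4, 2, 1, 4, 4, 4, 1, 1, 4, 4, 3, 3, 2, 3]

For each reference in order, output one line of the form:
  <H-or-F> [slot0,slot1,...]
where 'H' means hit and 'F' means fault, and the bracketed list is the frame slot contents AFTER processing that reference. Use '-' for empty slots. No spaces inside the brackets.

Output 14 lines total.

F [4,-]
F [4,2]
F [1,2]
F [1,4]
H [1,4]
H [1,4]
H [1,4]
H [1,4]
H [1,4]
H [1,4]
F [3,4]
H [3,4]
F [3,2]
H [3,2]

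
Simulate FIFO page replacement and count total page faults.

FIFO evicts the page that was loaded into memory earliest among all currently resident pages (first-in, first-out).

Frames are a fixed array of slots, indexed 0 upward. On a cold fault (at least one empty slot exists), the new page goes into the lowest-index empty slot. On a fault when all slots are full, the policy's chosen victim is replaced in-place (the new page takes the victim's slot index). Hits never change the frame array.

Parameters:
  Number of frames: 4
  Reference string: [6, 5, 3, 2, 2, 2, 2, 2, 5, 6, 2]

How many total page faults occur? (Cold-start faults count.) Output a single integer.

Answer: 4

Derivation:
Step 0: ref 6 → FAULT, frames=[6,-,-,-]
Step 1: ref 5 → FAULT, frames=[6,5,-,-]
Step 2: ref 3 → FAULT, frames=[6,5,3,-]
Step 3: ref 2 → FAULT, frames=[6,5,3,2]
Step 4: ref 2 → HIT, frames=[6,5,3,2]
Step 5: ref 2 → HIT, frames=[6,5,3,2]
Step 6: ref 2 → HIT, frames=[6,5,3,2]
Step 7: ref 2 → HIT, frames=[6,5,3,2]
Step 8: ref 5 → HIT, frames=[6,5,3,2]
Step 9: ref 6 → HIT, frames=[6,5,3,2]
Step 10: ref 2 → HIT, frames=[6,5,3,2]
Total faults: 4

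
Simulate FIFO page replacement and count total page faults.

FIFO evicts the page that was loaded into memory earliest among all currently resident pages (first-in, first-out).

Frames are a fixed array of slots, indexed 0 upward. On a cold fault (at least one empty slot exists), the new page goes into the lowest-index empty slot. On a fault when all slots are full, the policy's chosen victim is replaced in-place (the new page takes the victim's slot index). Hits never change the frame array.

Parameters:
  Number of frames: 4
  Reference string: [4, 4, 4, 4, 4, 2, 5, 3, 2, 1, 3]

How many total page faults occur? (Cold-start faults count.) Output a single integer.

Answer: 5

Derivation:
Step 0: ref 4 → FAULT, frames=[4,-,-,-]
Step 1: ref 4 → HIT, frames=[4,-,-,-]
Step 2: ref 4 → HIT, frames=[4,-,-,-]
Step 3: ref 4 → HIT, frames=[4,-,-,-]
Step 4: ref 4 → HIT, frames=[4,-,-,-]
Step 5: ref 2 → FAULT, frames=[4,2,-,-]
Step 6: ref 5 → FAULT, frames=[4,2,5,-]
Step 7: ref 3 → FAULT, frames=[4,2,5,3]
Step 8: ref 2 → HIT, frames=[4,2,5,3]
Step 9: ref 1 → FAULT (evict 4), frames=[1,2,5,3]
Step 10: ref 3 → HIT, frames=[1,2,5,3]
Total faults: 5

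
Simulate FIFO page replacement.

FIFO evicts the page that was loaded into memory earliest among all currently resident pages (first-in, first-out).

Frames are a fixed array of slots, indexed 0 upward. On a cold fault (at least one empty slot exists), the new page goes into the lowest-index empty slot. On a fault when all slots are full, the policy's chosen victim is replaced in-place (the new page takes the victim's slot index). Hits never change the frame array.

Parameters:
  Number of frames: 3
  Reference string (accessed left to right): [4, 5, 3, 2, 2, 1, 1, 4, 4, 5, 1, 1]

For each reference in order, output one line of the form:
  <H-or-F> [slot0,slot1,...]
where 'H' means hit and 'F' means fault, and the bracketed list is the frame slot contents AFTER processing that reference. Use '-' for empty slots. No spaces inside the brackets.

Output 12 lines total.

F [4,-,-]
F [4,5,-]
F [4,5,3]
F [2,5,3]
H [2,5,3]
F [2,1,3]
H [2,1,3]
F [2,1,4]
H [2,1,4]
F [5,1,4]
H [5,1,4]
H [5,1,4]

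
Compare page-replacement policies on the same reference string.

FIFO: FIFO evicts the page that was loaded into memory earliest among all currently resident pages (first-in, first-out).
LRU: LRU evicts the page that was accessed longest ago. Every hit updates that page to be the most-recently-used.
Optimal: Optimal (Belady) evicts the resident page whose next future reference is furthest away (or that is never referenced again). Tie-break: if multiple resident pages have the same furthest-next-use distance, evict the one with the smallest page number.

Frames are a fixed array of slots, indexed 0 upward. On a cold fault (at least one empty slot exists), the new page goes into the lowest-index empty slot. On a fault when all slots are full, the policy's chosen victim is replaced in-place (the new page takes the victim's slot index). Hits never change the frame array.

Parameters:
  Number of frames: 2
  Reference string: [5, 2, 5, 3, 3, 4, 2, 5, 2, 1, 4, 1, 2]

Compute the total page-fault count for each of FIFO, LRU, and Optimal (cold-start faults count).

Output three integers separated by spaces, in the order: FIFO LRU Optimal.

Answer: 9 9 8

Derivation:
--- FIFO ---
  step 0: ref 5 -> FAULT, frames=[5,-] (faults so far: 1)
  step 1: ref 2 -> FAULT, frames=[5,2] (faults so far: 2)
  step 2: ref 5 -> HIT, frames=[5,2] (faults so far: 2)
  step 3: ref 3 -> FAULT, evict 5, frames=[3,2] (faults so far: 3)
  step 4: ref 3 -> HIT, frames=[3,2] (faults so far: 3)
  step 5: ref 4 -> FAULT, evict 2, frames=[3,4] (faults so far: 4)
  step 6: ref 2 -> FAULT, evict 3, frames=[2,4] (faults so far: 5)
  step 7: ref 5 -> FAULT, evict 4, frames=[2,5] (faults so far: 6)
  step 8: ref 2 -> HIT, frames=[2,5] (faults so far: 6)
  step 9: ref 1 -> FAULT, evict 2, frames=[1,5] (faults so far: 7)
  step 10: ref 4 -> FAULT, evict 5, frames=[1,4] (faults so far: 8)
  step 11: ref 1 -> HIT, frames=[1,4] (faults so far: 8)
  step 12: ref 2 -> FAULT, evict 1, frames=[2,4] (faults so far: 9)
  FIFO total faults: 9
--- LRU ---
  step 0: ref 5 -> FAULT, frames=[5,-] (faults so far: 1)
  step 1: ref 2 -> FAULT, frames=[5,2] (faults so far: 2)
  step 2: ref 5 -> HIT, frames=[5,2] (faults so far: 2)
  step 3: ref 3 -> FAULT, evict 2, frames=[5,3] (faults so far: 3)
  step 4: ref 3 -> HIT, frames=[5,3] (faults so far: 3)
  step 5: ref 4 -> FAULT, evict 5, frames=[4,3] (faults so far: 4)
  step 6: ref 2 -> FAULT, evict 3, frames=[4,2] (faults so far: 5)
  step 7: ref 5 -> FAULT, evict 4, frames=[5,2] (faults so far: 6)
  step 8: ref 2 -> HIT, frames=[5,2] (faults so far: 6)
  step 9: ref 1 -> FAULT, evict 5, frames=[1,2] (faults so far: 7)
  step 10: ref 4 -> FAULT, evict 2, frames=[1,4] (faults so far: 8)
  step 11: ref 1 -> HIT, frames=[1,4] (faults so far: 8)
  step 12: ref 2 -> FAULT, evict 4, frames=[1,2] (faults so far: 9)
  LRU total faults: 9
--- Optimal ---
  step 0: ref 5 -> FAULT, frames=[5,-] (faults so far: 1)
  step 1: ref 2 -> FAULT, frames=[5,2] (faults so far: 2)
  step 2: ref 5 -> HIT, frames=[5,2] (faults so far: 2)
  step 3: ref 3 -> FAULT, evict 5, frames=[3,2] (faults so far: 3)
  step 4: ref 3 -> HIT, frames=[3,2] (faults so far: 3)
  step 5: ref 4 -> FAULT, evict 3, frames=[4,2] (faults so far: 4)
  step 6: ref 2 -> HIT, frames=[4,2] (faults so far: 4)
  step 7: ref 5 -> FAULT, evict 4, frames=[5,2] (faults so far: 5)
  step 8: ref 2 -> HIT, frames=[5,2] (faults so far: 5)
  step 9: ref 1 -> FAULT, evict 5, frames=[1,2] (faults so far: 6)
  step 10: ref 4 -> FAULT, evict 2, frames=[1,4] (faults so far: 7)
  step 11: ref 1 -> HIT, frames=[1,4] (faults so far: 7)
  step 12: ref 2 -> FAULT, evict 1, frames=[2,4] (faults so far: 8)
  Optimal total faults: 8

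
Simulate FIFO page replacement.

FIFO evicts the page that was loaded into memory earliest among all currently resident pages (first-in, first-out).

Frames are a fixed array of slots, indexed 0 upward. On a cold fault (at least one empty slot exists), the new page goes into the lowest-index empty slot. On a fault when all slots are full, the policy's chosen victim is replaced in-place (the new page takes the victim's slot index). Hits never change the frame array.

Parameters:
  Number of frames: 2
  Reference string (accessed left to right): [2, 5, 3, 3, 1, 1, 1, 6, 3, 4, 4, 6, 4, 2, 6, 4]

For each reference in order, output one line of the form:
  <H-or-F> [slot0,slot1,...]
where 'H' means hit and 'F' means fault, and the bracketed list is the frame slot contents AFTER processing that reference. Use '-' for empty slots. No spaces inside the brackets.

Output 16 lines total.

F [2,-]
F [2,5]
F [3,5]
H [3,5]
F [3,1]
H [3,1]
H [3,1]
F [6,1]
F [6,3]
F [4,3]
H [4,3]
F [4,6]
H [4,6]
F [2,6]
H [2,6]
F [2,4]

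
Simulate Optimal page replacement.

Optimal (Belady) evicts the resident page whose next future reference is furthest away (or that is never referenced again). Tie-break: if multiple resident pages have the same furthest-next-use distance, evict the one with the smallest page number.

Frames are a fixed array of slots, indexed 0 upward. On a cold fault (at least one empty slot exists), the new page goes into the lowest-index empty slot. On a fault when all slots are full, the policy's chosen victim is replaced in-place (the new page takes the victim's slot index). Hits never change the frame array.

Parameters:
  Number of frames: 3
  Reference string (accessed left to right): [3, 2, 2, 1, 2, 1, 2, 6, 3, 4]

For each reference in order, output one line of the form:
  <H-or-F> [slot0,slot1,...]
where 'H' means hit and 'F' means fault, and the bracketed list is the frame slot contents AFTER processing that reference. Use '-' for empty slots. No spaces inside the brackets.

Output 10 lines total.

F [3,-,-]
F [3,2,-]
H [3,2,-]
F [3,2,1]
H [3,2,1]
H [3,2,1]
H [3,2,1]
F [3,2,6]
H [3,2,6]
F [3,4,6]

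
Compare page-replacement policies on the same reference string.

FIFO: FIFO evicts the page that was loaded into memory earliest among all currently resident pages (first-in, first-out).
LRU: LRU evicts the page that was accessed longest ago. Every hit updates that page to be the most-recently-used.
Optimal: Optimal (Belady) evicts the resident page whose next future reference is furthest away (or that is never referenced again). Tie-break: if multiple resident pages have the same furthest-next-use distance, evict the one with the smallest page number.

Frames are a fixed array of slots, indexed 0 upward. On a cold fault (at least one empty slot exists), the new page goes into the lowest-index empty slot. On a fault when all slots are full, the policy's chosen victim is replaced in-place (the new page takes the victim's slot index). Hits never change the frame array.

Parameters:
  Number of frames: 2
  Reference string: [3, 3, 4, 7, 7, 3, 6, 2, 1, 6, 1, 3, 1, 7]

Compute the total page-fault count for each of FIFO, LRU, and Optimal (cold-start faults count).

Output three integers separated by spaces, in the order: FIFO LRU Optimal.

Answer: 11 10 8

Derivation:
--- FIFO ---
  step 0: ref 3 -> FAULT, frames=[3,-] (faults so far: 1)
  step 1: ref 3 -> HIT, frames=[3,-] (faults so far: 1)
  step 2: ref 4 -> FAULT, frames=[3,4] (faults so far: 2)
  step 3: ref 7 -> FAULT, evict 3, frames=[7,4] (faults so far: 3)
  step 4: ref 7 -> HIT, frames=[7,4] (faults so far: 3)
  step 5: ref 3 -> FAULT, evict 4, frames=[7,3] (faults so far: 4)
  step 6: ref 6 -> FAULT, evict 7, frames=[6,3] (faults so far: 5)
  step 7: ref 2 -> FAULT, evict 3, frames=[6,2] (faults so far: 6)
  step 8: ref 1 -> FAULT, evict 6, frames=[1,2] (faults so far: 7)
  step 9: ref 6 -> FAULT, evict 2, frames=[1,6] (faults so far: 8)
  step 10: ref 1 -> HIT, frames=[1,6] (faults so far: 8)
  step 11: ref 3 -> FAULT, evict 1, frames=[3,6] (faults so far: 9)
  step 12: ref 1 -> FAULT, evict 6, frames=[3,1] (faults so far: 10)
  step 13: ref 7 -> FAULT, evict 3, frames=[7,1] (faults so far: 11)
  FIFO total faults: 11
--- LRU ---
  step 0: ref 3 -> FAULT, frames=[3,-] (faults so far: 1)
  step 1: ref 3 -> HIT, frames=[3,-] (faults so far: 1)
  step 2: ref 4 -> FAULT, frames=[3,4] (faults so far: 2)
  step 3: ref 7 -> FAULT, evict 3, frames=[7,4] (faults so far: 3)
  step 4: ref 7 -> HIT, frames=[7,4] (faults so far: 3)
  step 5: ref 3 -> FAULT, evict 4, frames=[7,3] (faults so far: 4)
  step 6: ref 6 -> FAULT, evict 7, frames=[6,3] (faults so far: 5)
  step 7: ref 2 -> FAULT, evict 3, frames=[6,2] (faults so far: 6)
  step 8: ref 1 -> FAULT, evict 6, frames=[1,2] (faults so far: 7)
  step 9: ref 6 -> FAULT, evict 2, frames=[1,6] (faults so far: 8)
  step 10: ref 1 -> HIT, frames=[1,6] (faults so far: 8)
  step 11: ref 3 -> FAULT, evict 6, frames=[1,3] (faults so far: 9)
  step 12: ref 1 -> HIT, frames=[1,3] (faults so far: 9)
  step 13: ref 7 -> FAULT, evict 3, frames=[1,7] (faults so far: 10)
  LRU total faults: 10
--- Optimal ---
  step 0: ref 3 -> FAULT, frames=[3,-] (faults so far: 1)
  step 1: ref 3 -> HIT, frames=[3,-] (faults so far: 1)
  step 2: ref 4 -> FAULT, frames=[3,4] (faults so far: 2)
  step 3: ref 7 -> FAULT, evict 4, frames=[3,7] (faults so far: 3)
  step 4: ref 7 -> HIT, frames=[3,7] (faults so far: 3)
  step 5: ref 3 -> HIT, frames=[3,7] (faults so far: 3)
  step 6: ref 6 -> FAULT, evict 7, frames=[3,6] (faults so far: 4)
  step 7: ref 2 -> FAULT, evict 3, frames=[2,6] (faults so far: 5)
  step 8: ref 1 -> FAULT, evict 2, frames=[1,6] (faults so far: 6)
  step 9: ref 6 -> HIT, frames=[1,6] (faults so far: 6)
  step 10: ref 1 -> HIT, frames=[1,6] (faults so far: 6)
  step 11: ref 3 -> FAULT, evict 6, frames=[1,3] (faults so far: 7)
  step 12: ref 1 -> HIT, frames=[1,3] (faults so far: 7)
  step 13: ref 7 -> FAULT, evict 1, frames=[7,3] (faults so far: 8)
  Optimal total faults: 8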